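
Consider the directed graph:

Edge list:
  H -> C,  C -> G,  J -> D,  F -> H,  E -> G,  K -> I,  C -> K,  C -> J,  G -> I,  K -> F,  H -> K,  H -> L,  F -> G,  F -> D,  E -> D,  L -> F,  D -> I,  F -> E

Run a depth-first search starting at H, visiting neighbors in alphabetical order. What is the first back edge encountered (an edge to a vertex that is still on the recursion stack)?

F->H

DFS from H (visiting neighbors in alphabetical order); mark gray on enter, black on exit:
H gray
  C gray
    G gray
      I gray
      I black
    G black
    J gray
      D gray
        D→I: I black — skip
      D black
    J black
    K gray
      F gray
        F→D: D black — skip
        E gray
          E→D: D black — skip
          E→G: G black — skip
        E black
        F→G: G black — skip
        F→H: H is gray → back edge
First back edge: F → H.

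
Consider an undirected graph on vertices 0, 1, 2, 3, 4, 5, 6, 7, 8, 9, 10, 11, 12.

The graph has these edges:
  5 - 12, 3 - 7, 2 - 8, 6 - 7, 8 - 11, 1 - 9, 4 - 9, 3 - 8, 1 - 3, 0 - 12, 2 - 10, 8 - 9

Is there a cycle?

DFS, tracking each vertex's parent; an edge to a visited non-parent vertex closes a cycle.
Start from 5:
visit 5 (parent –)
  visit 12 (parent 5)
    12–5: parent, skip
    visit 0 (parent 12)
      0–12: parent, skip
visit 1 (parent –)
  visit 9 (parent 1)
    visit 4 (parent 9)
      4–9: parent, skip
    9–1: parent, skip
    visit 8 (parent 9)
      8–9: parent, skip
      visit 2 (parent 8)
        2–8: parent, skip
        visit 10 (parent 2)
          10–2: parent, skip
      visit 11 (parent 8)
        11–8: parent, skip
      visit 3 (parent 8)
        visit 7 (parent 3)
          7–3: parent, skip
          visit 6 (parent 7)
            6–7: parent, skip
        3–8: parent, skip
        3–1: 1 visited and ≠ parent → cycle
Cycle: 1 – 9 – 8 – 3 – 1.

Yes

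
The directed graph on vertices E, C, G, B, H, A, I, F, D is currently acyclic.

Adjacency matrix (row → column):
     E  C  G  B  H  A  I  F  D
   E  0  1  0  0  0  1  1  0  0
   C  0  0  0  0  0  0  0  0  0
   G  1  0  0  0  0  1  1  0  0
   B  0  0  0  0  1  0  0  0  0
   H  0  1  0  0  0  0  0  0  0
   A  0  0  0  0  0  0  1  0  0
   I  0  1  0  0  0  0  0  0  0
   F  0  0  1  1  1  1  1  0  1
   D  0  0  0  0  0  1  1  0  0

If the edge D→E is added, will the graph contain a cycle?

Adding D→E creates a cycle iff E can already reach D.
Explore from E: no path reaches D. The graph stays acyclic.

No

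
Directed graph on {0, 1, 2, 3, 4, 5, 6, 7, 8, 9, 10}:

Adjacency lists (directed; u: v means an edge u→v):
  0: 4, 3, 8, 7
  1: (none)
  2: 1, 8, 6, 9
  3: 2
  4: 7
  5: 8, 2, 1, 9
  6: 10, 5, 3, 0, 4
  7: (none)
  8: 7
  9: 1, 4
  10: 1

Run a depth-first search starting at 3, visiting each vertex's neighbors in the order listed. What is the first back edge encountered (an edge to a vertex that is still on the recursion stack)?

5->2

DFS from 3 (visiting each vertex's neighbors in the order listed); mark gray on enter, black on exit:
3 gray
  2 gray
    1 gray
    1 black
    8 gray
      7 gray
      7 black
    8 black
    6 gray
      10 gray
        10→1: 1 black — skip
      10 black
      5 gray
        5→8: 8 black — skip
        5→2: 2 is gray → back edge
First back edge: 5 → 2.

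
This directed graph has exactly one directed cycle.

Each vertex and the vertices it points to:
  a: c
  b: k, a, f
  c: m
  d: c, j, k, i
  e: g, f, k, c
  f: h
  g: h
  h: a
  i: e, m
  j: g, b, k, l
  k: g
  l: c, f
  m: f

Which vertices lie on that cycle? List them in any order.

a, c, f, h, m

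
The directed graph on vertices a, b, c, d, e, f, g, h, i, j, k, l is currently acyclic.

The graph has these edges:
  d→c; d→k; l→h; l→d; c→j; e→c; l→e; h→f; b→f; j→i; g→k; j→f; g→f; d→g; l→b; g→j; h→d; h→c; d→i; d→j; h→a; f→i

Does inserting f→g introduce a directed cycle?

Yes

Adding f→g creates a cycle iff g can already reach f.
Path from g: g → f.
So g → … → f → g is a cycle.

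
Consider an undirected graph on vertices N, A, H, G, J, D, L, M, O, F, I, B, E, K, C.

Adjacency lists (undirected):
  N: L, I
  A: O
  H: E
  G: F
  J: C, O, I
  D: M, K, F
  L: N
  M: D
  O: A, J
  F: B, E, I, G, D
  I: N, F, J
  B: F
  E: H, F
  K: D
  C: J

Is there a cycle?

No

DFS, tracking each vertex's parent; an edge to a visited non-parent vertex closes a cycle.
Start from H:
visit H (parent –)
  visit E (parent H)
    E–H: parent, skip
    visit F (parent E)
      visit B (parent F)
        B–F: parent, skip
      F–E: parent, skip
      visit I (parent F)
        visit N (parent I)
          visit L (parent N)
            L–N: parent, skip
          N–I: parent, skip
        I–F: parent, skip
        visit J (parent I)
          visit C (parent J)
            C–J: parent, skip
          visit O (parent J)
            visit A (parent O)
              A–O: parent, skip
            O–J: parent, skip
          J–I: parent, skip
      visit G (parent F)
        G–F: parent, skip
      visit D (parent F)
        visit M (parent D)
          M–D: parent, skip
        visit K (parent D)
          K–D: parent, skip
        D–F: parent, skip
No non-parent visited neighbor found — the graph is a forest.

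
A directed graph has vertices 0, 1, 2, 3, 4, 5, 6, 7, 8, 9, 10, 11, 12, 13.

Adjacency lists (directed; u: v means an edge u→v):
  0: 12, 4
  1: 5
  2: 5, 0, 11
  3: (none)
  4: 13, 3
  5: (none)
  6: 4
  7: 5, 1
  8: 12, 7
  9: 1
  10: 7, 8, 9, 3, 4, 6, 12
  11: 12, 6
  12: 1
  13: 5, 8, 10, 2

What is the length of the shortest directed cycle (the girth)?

3

For each vertex v, BFS finds the shortest path from v back to v.
The shortest such closed walk is 13 → 10 → 4 → 13, length 3.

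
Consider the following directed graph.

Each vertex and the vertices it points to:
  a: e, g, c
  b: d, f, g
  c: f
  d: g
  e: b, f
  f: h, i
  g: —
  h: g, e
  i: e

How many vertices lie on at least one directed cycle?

A vertex is on a directed cycle iff it belongs to a strongly connected component of size ≥ 2 (or has a self-loop).
The vertices on cycles are {b, e, f, h, i} — 5 in total.

5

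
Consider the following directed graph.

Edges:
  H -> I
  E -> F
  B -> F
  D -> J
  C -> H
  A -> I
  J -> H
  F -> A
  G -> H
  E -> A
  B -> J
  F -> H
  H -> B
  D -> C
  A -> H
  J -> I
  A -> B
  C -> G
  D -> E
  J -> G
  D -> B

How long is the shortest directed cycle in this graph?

3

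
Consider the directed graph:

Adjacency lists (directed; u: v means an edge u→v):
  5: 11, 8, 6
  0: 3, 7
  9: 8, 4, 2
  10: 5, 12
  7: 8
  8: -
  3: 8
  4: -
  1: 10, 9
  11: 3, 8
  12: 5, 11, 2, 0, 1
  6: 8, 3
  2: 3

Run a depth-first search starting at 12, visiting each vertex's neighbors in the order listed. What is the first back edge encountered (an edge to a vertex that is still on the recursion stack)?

10->12

DFS from 12 (visiting each vertex's neighbors in the order listed); mark gray on enter, black on exit:
12 gray
  5 gray
    11 gray
      3 gray
        8 gray
        8 black
      3 black
      11→8: 8 black — skip
    11 black
    5→8: 8 black — skip
    6 gray
      6→8: 8 black — skip
      6→3: 3 black — skip
    6 black
  5 black
  12→11: 11 black — skip
  2 gray
    2→3: 3 black — skip
  2 black
  0 gray
    0→3: 3 black — skip
    7 gray
      7→8: 8 black — skip
    7 black
  0 black
  1 gray
    10 gray
      10→5: 5 black — skip
      10→12: 12 is gray → back edge
First back edge: 10 → 12.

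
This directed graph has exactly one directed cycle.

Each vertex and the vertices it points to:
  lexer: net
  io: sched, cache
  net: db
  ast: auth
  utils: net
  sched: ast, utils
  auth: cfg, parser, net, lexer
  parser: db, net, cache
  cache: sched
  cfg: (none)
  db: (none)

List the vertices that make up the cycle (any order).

ast, auth, cache, sched, parser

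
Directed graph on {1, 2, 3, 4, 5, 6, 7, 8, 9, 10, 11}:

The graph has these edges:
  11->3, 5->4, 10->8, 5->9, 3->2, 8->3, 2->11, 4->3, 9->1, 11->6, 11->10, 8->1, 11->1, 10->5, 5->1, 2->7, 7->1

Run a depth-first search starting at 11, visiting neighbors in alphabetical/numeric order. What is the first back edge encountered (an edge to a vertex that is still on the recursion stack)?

DFS from 11 (visiting neighbors in alphabetical/numeric order); mark gray on enter, black on exit:
11 gray
  1 gray
  1 black
  3 gray
    2 gray
      7 gray
        7→1: 1 black — skip
      7 black
      2→11: 11 is gray → back edge
First back edge: 2 → 11.

2→11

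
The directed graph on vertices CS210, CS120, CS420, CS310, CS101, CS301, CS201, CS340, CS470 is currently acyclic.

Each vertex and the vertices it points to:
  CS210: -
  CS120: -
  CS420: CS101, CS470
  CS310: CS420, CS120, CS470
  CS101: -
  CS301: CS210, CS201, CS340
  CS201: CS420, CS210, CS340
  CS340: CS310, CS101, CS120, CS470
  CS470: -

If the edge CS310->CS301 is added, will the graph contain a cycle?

Adding CS310→CS301 creates a cycle iff CS301 can already reach CS310.
Path from CS301: CS301 → CS340 → CS310.
So CS301 → … → CS310 → CS301 is a cycle.

Yes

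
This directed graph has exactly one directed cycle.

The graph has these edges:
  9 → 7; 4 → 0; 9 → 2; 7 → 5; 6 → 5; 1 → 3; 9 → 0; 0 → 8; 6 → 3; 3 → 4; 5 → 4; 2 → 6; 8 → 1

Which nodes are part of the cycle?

DFS with gray/black marking from 0:
0 gray
  8 gray
    1 gray
      3 gray
        4 gray
          4→0: 0 is gray → back edge
Back edge closes the cycle 0 → 8 → 1 → 3 → 4 → 0; its vertices are {0, 1, 3, 4, 8}.

0, 1, 3, 4, 8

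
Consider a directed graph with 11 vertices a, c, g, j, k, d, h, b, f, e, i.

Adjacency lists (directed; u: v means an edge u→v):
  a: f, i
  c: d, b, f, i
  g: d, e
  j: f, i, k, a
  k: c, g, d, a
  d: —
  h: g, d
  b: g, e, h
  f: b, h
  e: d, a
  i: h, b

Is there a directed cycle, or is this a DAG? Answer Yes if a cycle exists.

Yes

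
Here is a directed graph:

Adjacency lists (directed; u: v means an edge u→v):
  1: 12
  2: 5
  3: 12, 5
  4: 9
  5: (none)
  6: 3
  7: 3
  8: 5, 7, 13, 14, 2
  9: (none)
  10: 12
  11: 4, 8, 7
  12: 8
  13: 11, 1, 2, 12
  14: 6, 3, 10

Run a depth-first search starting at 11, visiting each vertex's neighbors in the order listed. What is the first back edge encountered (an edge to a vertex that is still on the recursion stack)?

12→8

DFS from 11 (visiting each vertex's neighbors in the order listed); mark gray on enter, black on exit:
11 gray
  4 gray
    9 gray
    9 black
  4 black
  8 gray
    5 gray
    5 black
    7 gray
      3 gray
        12 gray
          12→8: 8 is gray → back edge
First back edge: 12 → 8.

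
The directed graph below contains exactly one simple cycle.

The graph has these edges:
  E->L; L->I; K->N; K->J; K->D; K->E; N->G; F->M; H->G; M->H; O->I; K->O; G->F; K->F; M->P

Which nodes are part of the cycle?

F, G, H, M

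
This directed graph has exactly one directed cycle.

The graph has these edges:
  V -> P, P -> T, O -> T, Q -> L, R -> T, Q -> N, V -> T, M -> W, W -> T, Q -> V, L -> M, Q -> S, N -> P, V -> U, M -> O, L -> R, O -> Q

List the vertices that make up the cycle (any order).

DFS with gray/black marking from Q:
Q gray
  L gray
    R gray
      T gray
      T black
    R black
    M gray
      W gray
        W→T: T black — skip
      W black
      O gray
        O→Q: Q is gray → back edge
Back edge closes the cycle Q → L → M → O → Q; its vertices are {L, M, O, Q}.

L, M, O, Q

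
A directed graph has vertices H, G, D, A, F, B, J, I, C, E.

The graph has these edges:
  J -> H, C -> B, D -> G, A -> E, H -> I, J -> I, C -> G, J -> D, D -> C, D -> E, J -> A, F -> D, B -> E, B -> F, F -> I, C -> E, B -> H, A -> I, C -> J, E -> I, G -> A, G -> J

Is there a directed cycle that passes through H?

No

H lies on a cycle iff there is a path from H back to itself.
Exploring from H, it never reaches itself; equivalently, its strongly connected component is a singleton.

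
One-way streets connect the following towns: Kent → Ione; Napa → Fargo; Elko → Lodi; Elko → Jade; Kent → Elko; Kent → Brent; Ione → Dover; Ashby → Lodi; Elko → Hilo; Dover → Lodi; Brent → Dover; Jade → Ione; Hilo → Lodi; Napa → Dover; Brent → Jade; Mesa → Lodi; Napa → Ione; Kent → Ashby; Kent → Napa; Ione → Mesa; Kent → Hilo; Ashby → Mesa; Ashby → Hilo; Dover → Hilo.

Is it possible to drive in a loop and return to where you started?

No

DFS with white/gray/black marking, starting from Fargo:
Fargo gray
Fargo black
Jade gray
  Ione gray
    Dover gray
      Lodi gray
      Lodi black
      Hilo gray
        Hilo→Lodi: Lodi black — skip
      Hilo black
    Dover black
    Mesa gray
      Mesa→Lodi: Lodi black — skip
    Mesa black
  Ione black
Jade black
Napa gray
  Napa→Dover: Dover black — skip
  Napa→Fargo: Fargo black — skip
  Napa→Ione: Ione black — skip
Napa black
Elko gray
  Elko→Hilo: Hilo black — skip
  Elko→Jade: Jade black — skip
  Elko→Lodi: Lodi black — skip
Elko black
Ashby gray
  Ashby→Hilo: Hilo black — skip
  Ashby→Mesa: Mesa black — skip
  Ashby→Lodi: Lodi black — skip
Ashby black
Brent gray
  Brent→Jade: Jade black — skip
  Brent→Dover: Dover black — skip
Brent black
Kent gray
  Kent→Ashby: Ashby black — skip
  Kent→Hilo: Hilo black — skip
  Kent→Elko: Elko black — skip
  Kent→Napa: Napa black — skip
  Kent→Brent: Brent black — skip
  Kent→Ione: Ione black — skip
Kent black
Every edge goes to a white or black vertex — no back edge, so the graph is acyclic.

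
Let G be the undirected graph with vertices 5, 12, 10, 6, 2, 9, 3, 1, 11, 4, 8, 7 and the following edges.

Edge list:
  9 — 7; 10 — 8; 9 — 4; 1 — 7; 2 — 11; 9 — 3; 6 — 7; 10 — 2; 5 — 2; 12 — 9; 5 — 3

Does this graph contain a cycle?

DFS, tracking each vertex's parent; an edge to a visited non-parent vertex closes a cycle.
Start from 1:
visit 1 (parent –)
  visit 7 (parent 1)
    visit 6 (parent 7)
      6–7: parent, skip
    visit 9 (parent 7)
      visit 12 (parent 9)
        12–9: parent, skip
      9–7: parent, skip
      visit 3 (parent 9)
        3–9: parent, skip
        visit 5 (parent 3)
          visit 2 (parent 5)
            2–5: parent, skip
            visit 11 (parent 2)
              11–2: parent, skip
            visit 10 (parent 2)
              visit 8 (parent 10)
                8–10: parent, skip
              10–2: parent, skip
          5–3: parent, skip
      visit 4 (parent 9)
        4–9: parent, skip
    7–1: parent, skip
No non-parent visited neighbor found — the graph is a forest.

No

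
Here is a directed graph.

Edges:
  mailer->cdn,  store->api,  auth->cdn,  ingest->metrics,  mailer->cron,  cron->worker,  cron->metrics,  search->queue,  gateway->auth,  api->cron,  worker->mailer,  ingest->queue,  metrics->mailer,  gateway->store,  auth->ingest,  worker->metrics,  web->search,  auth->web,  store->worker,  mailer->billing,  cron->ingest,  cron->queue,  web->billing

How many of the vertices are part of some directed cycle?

A vertex is on a directed cycle iff it belongs to a strongly connected component of size ≥ 2 (or has a self-loop).
The vertices on cycles are {cron, ingest, mailer, worker, metrics} — 5 in total.

5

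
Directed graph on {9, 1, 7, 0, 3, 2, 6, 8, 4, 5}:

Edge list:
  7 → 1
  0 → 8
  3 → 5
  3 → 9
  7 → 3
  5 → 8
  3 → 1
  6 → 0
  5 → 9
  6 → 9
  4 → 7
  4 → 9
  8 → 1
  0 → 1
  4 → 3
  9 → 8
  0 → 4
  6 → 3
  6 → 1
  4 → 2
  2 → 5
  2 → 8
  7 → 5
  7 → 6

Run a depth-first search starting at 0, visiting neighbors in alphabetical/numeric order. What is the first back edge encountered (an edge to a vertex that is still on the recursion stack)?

6->0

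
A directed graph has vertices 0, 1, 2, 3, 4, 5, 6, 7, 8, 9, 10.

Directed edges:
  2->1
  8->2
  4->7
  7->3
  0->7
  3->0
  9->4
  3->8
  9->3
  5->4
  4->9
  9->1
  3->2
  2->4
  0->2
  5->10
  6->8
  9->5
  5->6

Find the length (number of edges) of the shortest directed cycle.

For each vertex v, BFS finds the shortest path from v back to v.
The shortest such closed walk is 4 → 9 → 4, length 2.

2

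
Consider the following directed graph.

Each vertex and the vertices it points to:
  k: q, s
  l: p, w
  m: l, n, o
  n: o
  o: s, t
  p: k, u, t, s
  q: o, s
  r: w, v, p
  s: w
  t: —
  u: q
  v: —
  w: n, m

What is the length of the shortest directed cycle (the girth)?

3

For each vertex v, BFS finds the shortest path from v back to v.
The shortest such closed walk is w → m → l → w, length 3.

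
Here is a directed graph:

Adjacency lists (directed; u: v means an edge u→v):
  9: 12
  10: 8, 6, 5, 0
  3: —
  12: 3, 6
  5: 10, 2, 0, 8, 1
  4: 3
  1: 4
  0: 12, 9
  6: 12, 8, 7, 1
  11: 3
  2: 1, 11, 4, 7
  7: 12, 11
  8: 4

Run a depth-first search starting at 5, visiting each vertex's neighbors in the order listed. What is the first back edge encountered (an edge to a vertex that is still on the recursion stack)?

DFS from 5 (visiting each vertex's neighbors in the order listed); mark gray on enter, black on exit:
5 gray
  10 gray
    8 gray
      4 gray
        3 gray
        3 black
      4 black
    8 black
    6 gray
      12 gray
        12→3: 3 black — skip
        12→6: 6 is gray → back edge
First back edge: 12 → 6.

12→6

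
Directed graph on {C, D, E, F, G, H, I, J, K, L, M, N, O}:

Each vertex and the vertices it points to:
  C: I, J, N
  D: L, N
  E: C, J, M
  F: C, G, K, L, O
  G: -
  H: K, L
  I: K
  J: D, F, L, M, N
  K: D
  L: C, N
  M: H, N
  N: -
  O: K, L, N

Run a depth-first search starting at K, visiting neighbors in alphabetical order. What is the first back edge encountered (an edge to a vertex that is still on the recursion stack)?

I→K

DFS from K (visiting neighbors in alphabetical order); mark gray on enter, black on exit:
K gray
  D gray
    L gray
      C gray
        I gray
          I→K: K is gray → back edge
First back edge: I → K.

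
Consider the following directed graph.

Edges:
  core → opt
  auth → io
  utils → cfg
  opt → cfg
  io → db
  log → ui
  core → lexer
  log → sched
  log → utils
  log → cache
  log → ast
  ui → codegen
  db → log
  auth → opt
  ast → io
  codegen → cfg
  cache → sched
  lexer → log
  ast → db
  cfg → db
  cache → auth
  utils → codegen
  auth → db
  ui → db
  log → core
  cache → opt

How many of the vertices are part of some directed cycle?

13

A vertex is on a directed cycle iff it belongs to a strongly connected component of size ≥ 2 (or has a self-loop).
The vertices on cycles are {db, io, ui, ast, cfg, log, opt, auth, core, cache, lexer, utils, codegen} — 13 in total.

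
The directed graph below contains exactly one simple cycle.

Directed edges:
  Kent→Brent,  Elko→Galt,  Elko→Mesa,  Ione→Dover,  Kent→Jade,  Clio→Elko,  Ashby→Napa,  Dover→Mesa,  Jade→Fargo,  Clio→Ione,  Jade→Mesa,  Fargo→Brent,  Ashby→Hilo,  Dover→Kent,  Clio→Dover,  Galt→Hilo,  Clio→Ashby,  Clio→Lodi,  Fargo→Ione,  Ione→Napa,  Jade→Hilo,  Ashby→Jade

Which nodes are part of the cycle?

DFS with gray/black marking from Ione:
Ione gray
  Dover gray
    Kent gray
      Brent gray
      Brent black
      Jade gray
        Mesa gray
        Mesa black
        Fargo gray
          Fargo→Ione: Ione is gray → back edge
Back edge closes the cycle Ione → Dover → Kent → Jade → Fargo → Ione; its vertices are {Ione, Jade, Kent, Dover, Fargo}.

Ione, Jade, Kent, Dover, Fargo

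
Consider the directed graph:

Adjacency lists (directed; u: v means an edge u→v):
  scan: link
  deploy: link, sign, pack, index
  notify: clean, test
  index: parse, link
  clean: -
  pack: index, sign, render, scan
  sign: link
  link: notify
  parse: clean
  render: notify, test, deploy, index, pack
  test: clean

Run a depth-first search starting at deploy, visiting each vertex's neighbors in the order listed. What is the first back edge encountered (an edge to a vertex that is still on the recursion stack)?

render->deploy

DFS from deploy (visiting each vertex's neighbors in the order listed); mark gray on enter, black on exit:
deploy gray
  link gray
    notify gray
      clean gray
      clean black
      test gray
        test→clean: clean black — skip
      test black
    notify black
  link black
  sign gray
    sign→link: link black — skip
  sign black
  pack gray
    index gray
      parse gray
        parse→clean: clean black — skip
      parse black
      index→link: link black — skip
    index black
    pack→sign: sign black — skip
    render gray
      render→notify: notify black — skip
      render→test: test black — skip
      render→deploy: deploy is gray → back edge
First back edge: render → deploy.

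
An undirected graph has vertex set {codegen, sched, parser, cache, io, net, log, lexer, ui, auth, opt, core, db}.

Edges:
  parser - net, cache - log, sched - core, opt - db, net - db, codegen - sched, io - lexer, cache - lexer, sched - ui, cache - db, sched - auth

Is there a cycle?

DFS, tracking each vertex's parent; an edge to a visited non-parent vertex closes a cycle.
Start from auth:
visit auth (parent –)
  visit sched (parent auth)
    visit core (parent sched)
      core–sched: parent, skip
    visit codegen (parent sched)
      codegen–sched: parent, skip
    sched–auth: parent, skip
    visit ui (parent sched)
      ui–sched: parent, skip
visit parser (parent –)
  visit net (parent parser)
    visit db (parent net)
      visit cache (parent db)
        cache–db: parent, skip
        visit log (parent cache)
          log–cache: parent, skip
        visit lexer (parent cache)
          lexer–cache: parent, skip
          visit io (parent lexer)
            io–lexer: parent, skip
      db–net: parent, skip
      visit opt (parent db)
        opt–db: parent, skip
    net–parser: parent, skip
No non-parent visited neighbor found — the graph is a forest.

No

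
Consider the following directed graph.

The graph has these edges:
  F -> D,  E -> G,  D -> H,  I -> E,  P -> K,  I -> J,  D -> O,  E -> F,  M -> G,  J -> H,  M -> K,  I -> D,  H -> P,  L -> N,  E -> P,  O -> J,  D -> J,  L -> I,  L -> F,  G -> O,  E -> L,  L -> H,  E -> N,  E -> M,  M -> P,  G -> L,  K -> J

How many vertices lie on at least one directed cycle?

9

A vertex is on a directed cycle iff it belongs to a strongly connected component of size ≥ 2 (or has a self-loop).
The vertices on cycles are {E, G, H, I, J, K, L, M, P} — 9 in total.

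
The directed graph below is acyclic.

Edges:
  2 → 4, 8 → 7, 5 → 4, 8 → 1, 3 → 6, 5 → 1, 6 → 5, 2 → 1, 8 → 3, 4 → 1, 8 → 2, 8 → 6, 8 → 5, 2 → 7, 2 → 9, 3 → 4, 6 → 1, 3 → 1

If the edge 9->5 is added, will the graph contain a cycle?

No

Adding 9→5 creates a cycle iff 5 can already reach 9.
Explore from 5: no path reaches 9. The graph stays acyclic.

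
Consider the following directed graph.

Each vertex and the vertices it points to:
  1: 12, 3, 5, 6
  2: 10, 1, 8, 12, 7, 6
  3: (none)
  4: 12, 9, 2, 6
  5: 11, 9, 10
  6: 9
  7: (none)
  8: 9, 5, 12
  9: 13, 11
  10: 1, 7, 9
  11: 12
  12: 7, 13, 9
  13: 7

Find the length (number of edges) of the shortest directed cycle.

3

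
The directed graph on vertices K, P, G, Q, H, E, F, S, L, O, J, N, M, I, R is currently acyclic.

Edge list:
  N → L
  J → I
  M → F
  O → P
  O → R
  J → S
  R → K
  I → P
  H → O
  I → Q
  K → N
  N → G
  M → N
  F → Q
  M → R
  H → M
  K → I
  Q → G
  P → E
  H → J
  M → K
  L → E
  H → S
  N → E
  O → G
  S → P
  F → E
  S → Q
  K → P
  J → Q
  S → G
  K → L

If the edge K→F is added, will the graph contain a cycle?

Adding K→F creates a cycle iff F can already reach K.
Explore from F: no path reaches K. The graph stays acyclic.

No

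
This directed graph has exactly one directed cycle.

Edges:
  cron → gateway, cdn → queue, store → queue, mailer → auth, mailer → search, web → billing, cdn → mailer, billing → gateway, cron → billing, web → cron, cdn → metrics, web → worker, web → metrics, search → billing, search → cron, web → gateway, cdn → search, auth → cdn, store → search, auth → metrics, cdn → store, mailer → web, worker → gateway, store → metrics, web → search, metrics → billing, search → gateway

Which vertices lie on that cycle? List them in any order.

cdn, auth, mailer

DFS with gray/black marking from cdn:
cdn gray
  search gray
    cron gray
      billing gray
        gateway gray
        gateway black
      billing black
      cron→gateway: gateway black — skip
    cron black
    search→gateway: gateway black — skip
    search→billing: billing black — skip
  search black
  store gray
    queue gray
    queue black
    store→search: search black — skip
    metrics gray
      metrics→billing: billing black — skip
    metrics black
  store black
  mailer gray
    auth gray
      auth→metrics: metrics black — skip
      auth→cdn: cdn is gray → back edge
Back edge closes the cycle cdn → mailer → auth → cdn; its vertices are {cdn, auth, mailer}.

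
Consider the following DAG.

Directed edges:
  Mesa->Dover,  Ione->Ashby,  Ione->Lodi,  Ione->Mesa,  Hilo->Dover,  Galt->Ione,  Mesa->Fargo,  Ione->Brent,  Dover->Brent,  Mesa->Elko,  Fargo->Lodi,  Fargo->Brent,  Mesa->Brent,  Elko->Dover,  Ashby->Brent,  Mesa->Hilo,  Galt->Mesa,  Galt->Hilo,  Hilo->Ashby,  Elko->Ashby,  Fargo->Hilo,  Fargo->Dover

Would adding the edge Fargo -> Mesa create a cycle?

Yes

Adding Fargo→Mesa creates a cycle iff Mesa can already reach Fargo.
Path from Mesa: Mesa → Fargo.
So Mesa → … → Fargo → Mesa is a cycle.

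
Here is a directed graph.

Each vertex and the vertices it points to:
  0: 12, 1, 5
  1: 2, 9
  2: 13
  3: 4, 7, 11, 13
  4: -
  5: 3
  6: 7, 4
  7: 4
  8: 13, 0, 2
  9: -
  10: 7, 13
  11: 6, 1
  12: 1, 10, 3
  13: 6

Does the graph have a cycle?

No

DFS with white/gray/black marking, starting from 12:
12 gray
  1 gray
    2 gray
      13 gray
        6 gray
          7 gray
            4 gray
            4 black
          7 black
          6→4: 4 black — skip
        6 black
      13 black
    2 black
    9 gray
    9 black
  1 black
  10 gray
    10→7: 7 black — skip
    10→13: 13 black — skip
  10 black
  3 gray
    3→4: 4 black — skip
    3→7: 7 black — skip
    11 gray
      11→6: 6 black — skip
      11→1: 1 black — skip
    11 black
    3→13: 13 black — skip
  3 black
12 black
0 gray
  0→12: 12 black — skip
  0→1: 1 black — skip
  5 gray
    5→3: 3 black — skip
  5 black
0 black
8 gray
  8→13: 13 black — skip
  8→0: 0 black — skip
  8→2: 2 black — skip
8 black
Every edge goes to a white or black vertex — no back edge, so the graph is acyclic.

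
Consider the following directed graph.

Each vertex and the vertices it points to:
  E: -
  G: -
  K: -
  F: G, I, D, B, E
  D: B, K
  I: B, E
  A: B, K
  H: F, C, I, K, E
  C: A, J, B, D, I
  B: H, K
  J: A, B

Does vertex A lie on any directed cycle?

Yes

A is on a cycle iff A can reach itself via ≥1 edge.
A → B → H → C → A — yes.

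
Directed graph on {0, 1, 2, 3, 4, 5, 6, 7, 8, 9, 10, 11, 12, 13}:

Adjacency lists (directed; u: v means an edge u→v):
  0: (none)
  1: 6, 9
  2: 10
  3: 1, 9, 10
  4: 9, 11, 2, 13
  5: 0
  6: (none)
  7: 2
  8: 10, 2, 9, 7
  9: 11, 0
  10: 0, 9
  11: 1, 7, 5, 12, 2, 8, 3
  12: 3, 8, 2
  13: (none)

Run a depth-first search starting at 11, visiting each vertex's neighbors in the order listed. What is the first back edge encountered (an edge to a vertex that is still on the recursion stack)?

9→11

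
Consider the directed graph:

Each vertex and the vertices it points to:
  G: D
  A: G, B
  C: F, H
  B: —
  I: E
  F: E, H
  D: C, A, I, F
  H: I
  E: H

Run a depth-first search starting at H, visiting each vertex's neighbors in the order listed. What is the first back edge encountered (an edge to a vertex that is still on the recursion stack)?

DFS from H (visiting each vertex's neighbors in the order listed); mark gray on enter, black on exit:
H gray
  I gray
    E gray
      E→H: H is gray → back edge
First back edge: E → H.

E->H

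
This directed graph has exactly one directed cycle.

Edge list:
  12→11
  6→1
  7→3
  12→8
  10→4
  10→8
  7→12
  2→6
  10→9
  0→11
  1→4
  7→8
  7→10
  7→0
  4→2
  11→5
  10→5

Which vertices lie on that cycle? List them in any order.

1, 2, 4, 6

DFS with gray/black marking from 4:
4 gray
  2 gray
    6 gray
      1 gray
        1→4: 4 is gray → back edge
Back edge closes the cycle 4 → 2 → 6 → 1 → 4; its vertices are {1, 2, 4, 6}.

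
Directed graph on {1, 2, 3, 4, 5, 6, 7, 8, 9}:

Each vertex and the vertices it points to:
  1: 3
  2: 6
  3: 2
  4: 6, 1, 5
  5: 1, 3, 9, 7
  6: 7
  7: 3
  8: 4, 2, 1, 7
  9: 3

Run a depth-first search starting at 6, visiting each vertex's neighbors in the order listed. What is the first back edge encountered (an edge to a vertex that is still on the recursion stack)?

DFS from 6 (visiting each vertex's neighbors in the order listed); mark gray on enter, black on exit:
6 gray
  7 gray
    3 gray
      2 gray
        2→6: 6 is gray → back edge
First back edge: 2 → 6.

2→6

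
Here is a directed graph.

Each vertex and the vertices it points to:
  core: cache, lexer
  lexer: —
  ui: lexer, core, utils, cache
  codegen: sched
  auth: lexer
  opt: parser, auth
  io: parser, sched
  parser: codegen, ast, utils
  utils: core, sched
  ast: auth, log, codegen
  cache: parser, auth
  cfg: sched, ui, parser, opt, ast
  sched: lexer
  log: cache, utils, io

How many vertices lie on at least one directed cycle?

A vertex is on a directed cycle iff it belongs to a strongly connected component of size ≥ 2 (or has a self-loop).
The vertices on cycles are {io, ast, log, core, cache, utils, parser} — 7 in total.

7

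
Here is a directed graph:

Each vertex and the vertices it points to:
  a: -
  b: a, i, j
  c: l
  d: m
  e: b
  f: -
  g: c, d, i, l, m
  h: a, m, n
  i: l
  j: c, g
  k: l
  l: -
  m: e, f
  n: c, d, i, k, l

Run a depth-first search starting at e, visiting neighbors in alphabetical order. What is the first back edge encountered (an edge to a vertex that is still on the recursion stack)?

DFS from e (visiting neighbors in alphabetical order); mark gray on enter, black on exit:
e gray
  b gray
    a gray
    a black
    i gray
      l gray
      l black
    i black
    j gray
      c gray
        c→l: l black — skip
      c black
      g gray
        g→c: c black — skip
        d gray
          m gray
            m→e: e is gray → back edge
First back edge: m → e.

m→e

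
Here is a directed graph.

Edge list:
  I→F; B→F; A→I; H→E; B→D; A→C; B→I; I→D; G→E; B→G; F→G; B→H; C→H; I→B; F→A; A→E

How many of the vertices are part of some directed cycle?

A vertex is on a directed cycle iff it belongs to a strongly connected component of size ≥ 2 (or has a self-loop).
The vertices on cycles are {A, B, F, I} — 4 in total.

4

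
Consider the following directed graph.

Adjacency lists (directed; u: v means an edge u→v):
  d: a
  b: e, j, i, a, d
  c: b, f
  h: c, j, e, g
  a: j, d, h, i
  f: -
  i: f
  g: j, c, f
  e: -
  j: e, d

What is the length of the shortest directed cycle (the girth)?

2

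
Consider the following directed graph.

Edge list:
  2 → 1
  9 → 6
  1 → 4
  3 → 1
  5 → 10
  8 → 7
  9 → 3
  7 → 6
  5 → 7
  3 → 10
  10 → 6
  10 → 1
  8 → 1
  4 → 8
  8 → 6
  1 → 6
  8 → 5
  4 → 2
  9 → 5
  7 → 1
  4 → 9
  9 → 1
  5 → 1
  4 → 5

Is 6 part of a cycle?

No

6 lies on a cycle iff there is a path from 6 back to itself.
Exploring from 6, it never reaches itself; equivalently, its strongly connected component is a singleton.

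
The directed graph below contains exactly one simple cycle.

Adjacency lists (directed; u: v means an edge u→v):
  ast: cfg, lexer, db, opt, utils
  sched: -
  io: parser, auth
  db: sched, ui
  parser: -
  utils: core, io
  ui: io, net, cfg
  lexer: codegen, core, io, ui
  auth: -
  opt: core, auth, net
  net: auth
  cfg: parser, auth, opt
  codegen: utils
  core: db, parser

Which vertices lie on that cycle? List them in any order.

db, ui, cfg, opt, core

DFS with gray/black marking from db:
db gray
  sched gray
  sched black
  ui gray
    io gray
      parser gray
      parser black
      auth gray
      auth black
    io black
    net gray
      net→auth: auth black — skip
    net black
    cfg gray
      cfg→parser: parser black — skip
      cfg→auth: auth black — skip
      opt gray
        core gray
          core→db: db is gray → back edge
Back edge closes the cycle db → ui → cfg → opt → core → db; its vertices are {db, ui, cfg, opt, core}.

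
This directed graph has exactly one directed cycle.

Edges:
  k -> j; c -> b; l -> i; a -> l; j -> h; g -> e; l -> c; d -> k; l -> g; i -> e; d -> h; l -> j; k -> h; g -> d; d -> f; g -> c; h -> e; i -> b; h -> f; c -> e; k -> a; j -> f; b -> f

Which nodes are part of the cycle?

DFS with gray/black marking from a:
a gray
  l gray
    j gray
      h gray
        f gray
        f black
        e gray
        e black
      h black
      j→f: f black — skip
    j black
    g gray
      d gray
        d→h: h black — skip
        k gray
          k→j: j black — skip
          k→h: h black — skip
          k→a: a is gray → back edge
Back edge closes the cycle a → l → g → d → k → a; its vertices are {a, d, g, k, l}.

a, d, g, k, l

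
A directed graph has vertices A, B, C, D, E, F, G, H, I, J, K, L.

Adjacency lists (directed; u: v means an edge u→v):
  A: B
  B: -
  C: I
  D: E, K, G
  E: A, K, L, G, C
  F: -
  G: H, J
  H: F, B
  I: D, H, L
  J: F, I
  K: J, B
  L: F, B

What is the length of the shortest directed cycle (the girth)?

4

For each vertex v, BFS finds the shortest path from v back to v.
The shortest such closed walk is I → D → K → J → I, length 4.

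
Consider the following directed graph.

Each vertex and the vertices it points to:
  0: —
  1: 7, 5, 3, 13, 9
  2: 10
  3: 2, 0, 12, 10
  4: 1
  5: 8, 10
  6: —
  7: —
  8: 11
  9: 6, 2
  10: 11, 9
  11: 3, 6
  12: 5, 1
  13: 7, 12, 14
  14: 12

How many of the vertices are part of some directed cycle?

11

A vertex is on a directed cycle iff it belongs to a strongly connected component of size ≥ 2 (or has a self-loop).
The vertices on cycles are {1, 2, 3, 5, 8, 9, 10, 11, 12, 13, 14} — 11 in total.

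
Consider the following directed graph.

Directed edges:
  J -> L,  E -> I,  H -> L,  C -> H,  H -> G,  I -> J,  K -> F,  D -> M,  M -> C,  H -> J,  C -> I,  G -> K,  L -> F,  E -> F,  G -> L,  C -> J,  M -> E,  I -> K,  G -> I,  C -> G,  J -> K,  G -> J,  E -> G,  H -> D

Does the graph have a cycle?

DFS with white/gray/black marking, starting from F:
F gray
F black
C gray
  J gray
    K gray
      K→F: F black — skip
    K black
    L gray
      L→F: F black — skip
    L black
  J black
  G gray
    G→K: K black — skip
    I gray
      I→K: K black — skip
      I→J: J black — skip
    I black
    G→L: L black — skip
    G→J: J black — skip
  G black
  H gray
    H→G: G black — skip
    D gray
      M gray
        M→C: C is gray → back edge
Back edge found, so a cycle exists: C → H → D → M → C.

Yes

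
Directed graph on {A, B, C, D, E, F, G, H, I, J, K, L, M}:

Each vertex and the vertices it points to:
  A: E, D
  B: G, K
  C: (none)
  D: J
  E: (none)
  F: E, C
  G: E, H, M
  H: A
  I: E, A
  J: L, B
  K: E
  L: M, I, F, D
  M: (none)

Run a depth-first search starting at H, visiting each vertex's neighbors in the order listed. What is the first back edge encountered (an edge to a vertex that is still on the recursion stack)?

I→A

DFS from H (visiting each vertex's neighbors in the order listed); mark gray on enter, black on exit:
H gray
  A gray
    E gray
    E black
    D gray
      J gray
        L gray
          M gray
          M black
          I gray
            I→E: E black — skip
            I→A: A is gray → back edge
First back edge: I → A.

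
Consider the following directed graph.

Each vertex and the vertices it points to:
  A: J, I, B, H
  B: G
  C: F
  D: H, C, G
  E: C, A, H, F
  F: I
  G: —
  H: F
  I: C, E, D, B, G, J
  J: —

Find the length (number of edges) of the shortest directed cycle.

For each vertex v, BFS finds the shortest path from v back to v.
The shortest such closed walk is A → I → E → A, length 3.

3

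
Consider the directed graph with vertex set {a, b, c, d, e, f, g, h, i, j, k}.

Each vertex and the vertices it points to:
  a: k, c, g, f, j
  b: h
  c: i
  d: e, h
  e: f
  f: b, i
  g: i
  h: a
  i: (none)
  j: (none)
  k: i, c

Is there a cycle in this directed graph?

Yes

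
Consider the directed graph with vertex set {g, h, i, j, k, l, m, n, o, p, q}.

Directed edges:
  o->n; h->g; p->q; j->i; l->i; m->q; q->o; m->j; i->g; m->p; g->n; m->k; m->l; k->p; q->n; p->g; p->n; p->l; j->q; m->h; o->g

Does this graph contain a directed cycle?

No

DFS with white/gray/black marking, starting from h:
h gray
  g gray
    n gray
    n black
  g black
h black
i gray
  i→g: g black — skip
i black
j gray
  j→i: i black — skip
  q gray
    q→n: n black — skip
    o gray
      o→n: n black — skip
      o→g: g black — skip
    o black
  q black
j black
k gray
  p gray
    p→n: n black — skip
    l gray
      l→i: i black — skip
    l black
    p→g: g black — skip
    p→q: q black — skip
  p black
k black
m gray
  m→l: l black — skip
  m→k: k black — skip
  m→j: j black — skip
  m→q: q black — skip
  m→h: h black — skip
  m→p: p black — skip
m black
Every edge goes to a white or black vertex — no back edge, so the graph is acyclic.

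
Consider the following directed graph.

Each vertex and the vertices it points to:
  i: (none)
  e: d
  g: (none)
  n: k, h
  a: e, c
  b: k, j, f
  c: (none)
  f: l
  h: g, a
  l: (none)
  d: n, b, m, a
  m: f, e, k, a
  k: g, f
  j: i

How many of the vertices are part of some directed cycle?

6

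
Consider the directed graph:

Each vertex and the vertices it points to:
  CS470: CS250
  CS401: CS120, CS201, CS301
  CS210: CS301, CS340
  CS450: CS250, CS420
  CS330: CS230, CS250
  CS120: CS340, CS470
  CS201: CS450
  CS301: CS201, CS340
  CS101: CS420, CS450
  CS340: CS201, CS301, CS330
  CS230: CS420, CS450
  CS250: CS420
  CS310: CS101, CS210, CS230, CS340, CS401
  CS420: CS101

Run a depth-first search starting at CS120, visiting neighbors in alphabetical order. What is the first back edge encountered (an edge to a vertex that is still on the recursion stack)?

DFS from CS120 (visiting neighbors in alphabetical order); mark gray on enter, black on exit:
CS120 gray
  CS340 gray
    CS201 gray
      CS450 gray
        CS250 gray
          CS420 gray
            CS101 gray
              CS101→CS420: CS420 is gray → back edge
First back edge: CS101 → CS420.

CS101->CS420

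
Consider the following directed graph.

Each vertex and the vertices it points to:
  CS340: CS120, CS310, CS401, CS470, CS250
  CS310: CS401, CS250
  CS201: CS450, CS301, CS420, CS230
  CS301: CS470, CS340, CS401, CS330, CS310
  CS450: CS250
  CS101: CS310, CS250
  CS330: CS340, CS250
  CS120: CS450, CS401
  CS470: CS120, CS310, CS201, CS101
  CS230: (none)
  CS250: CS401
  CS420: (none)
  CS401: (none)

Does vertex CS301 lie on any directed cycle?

Yes

CS301 is on a cycle iff CS301 can reach itself via ≥1 edge.
CS301 → CS470 → CS201 → CS301 — yes.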